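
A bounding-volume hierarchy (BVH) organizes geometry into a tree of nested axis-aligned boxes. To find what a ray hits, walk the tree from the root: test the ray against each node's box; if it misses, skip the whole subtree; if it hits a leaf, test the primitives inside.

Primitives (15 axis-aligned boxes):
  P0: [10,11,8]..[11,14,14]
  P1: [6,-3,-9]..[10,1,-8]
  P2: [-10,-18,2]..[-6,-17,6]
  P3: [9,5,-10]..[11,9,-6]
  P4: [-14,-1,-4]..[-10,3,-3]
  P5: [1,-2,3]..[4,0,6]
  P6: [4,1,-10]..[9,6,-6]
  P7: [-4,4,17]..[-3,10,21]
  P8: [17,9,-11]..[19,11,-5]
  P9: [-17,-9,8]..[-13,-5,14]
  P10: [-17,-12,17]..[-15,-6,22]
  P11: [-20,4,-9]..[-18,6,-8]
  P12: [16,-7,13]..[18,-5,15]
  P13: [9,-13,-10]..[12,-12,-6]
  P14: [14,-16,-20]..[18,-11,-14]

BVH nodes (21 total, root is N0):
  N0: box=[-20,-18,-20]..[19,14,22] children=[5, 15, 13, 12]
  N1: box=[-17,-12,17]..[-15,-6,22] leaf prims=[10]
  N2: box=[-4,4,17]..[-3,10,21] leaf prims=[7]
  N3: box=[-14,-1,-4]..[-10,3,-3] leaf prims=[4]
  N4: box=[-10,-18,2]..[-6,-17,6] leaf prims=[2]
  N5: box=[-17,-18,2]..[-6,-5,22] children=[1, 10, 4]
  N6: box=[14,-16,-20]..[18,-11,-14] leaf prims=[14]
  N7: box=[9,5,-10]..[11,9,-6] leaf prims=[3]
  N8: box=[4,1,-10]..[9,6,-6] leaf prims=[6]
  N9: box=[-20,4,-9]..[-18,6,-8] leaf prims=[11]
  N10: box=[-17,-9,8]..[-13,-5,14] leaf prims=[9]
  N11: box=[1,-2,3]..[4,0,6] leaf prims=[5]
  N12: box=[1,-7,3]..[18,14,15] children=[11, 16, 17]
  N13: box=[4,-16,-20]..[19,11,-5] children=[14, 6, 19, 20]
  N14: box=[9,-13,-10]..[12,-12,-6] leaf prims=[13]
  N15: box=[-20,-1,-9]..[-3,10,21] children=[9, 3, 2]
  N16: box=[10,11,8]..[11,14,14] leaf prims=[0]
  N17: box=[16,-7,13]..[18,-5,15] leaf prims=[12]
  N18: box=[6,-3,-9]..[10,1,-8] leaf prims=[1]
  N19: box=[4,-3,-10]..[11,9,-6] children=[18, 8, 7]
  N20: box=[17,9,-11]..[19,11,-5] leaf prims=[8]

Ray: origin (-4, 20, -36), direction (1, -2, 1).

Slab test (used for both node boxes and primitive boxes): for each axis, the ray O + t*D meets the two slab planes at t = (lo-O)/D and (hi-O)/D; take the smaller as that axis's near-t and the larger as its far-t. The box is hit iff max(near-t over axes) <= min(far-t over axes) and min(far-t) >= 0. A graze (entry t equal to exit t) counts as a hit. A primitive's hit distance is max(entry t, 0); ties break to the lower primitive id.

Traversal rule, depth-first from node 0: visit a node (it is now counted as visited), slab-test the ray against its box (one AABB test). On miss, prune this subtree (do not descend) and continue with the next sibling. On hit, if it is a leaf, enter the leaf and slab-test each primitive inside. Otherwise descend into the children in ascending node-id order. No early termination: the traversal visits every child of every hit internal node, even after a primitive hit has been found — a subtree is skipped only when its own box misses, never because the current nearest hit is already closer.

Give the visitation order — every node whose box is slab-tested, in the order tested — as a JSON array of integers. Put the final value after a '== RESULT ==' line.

Traverse from the root:
N0 x:[-16,23] y:[3,19] z:[16,58] -> hit [16,19], descend [5, 12, 13, 15]
  N5 x:[-13,-2] y:[25/2,19] z:[38,58] -> miss, prune
  N12 x:[5,22] y:[3,27/2] z:[39,51] -> miss, prune
  N13 x:[8,23] y:[9/2,18] z:[16,31] -> hit [16,18], descend [6, 14, 19, 20]
    N6 x:[18,22] y:[31/2,18] z:[16,22] -> hit [18,18] leaf, test {P14@t=18}
    N14 x:[13,16] y:[16,33/2] z:[26,30] -> miss, prune
    N19 x:[8,15] y:[11/2,23/2] z:[26,30] -> miss, prune
    N20 x:[21,23] y:[9/2,11/2] z:[25,31] -> miss, prune
  N15 x:[-16,1] y:[5,21/2] z:[27,57] -> miss, prune

9 AABB tests over nodes [0, 5, 12, 13, 6, 14, 19, 20, 15]; 1 leaf entered; closest P14.

== RESULT ==
[0, 5, 12, 13, 6, 14, 19, 20, 15]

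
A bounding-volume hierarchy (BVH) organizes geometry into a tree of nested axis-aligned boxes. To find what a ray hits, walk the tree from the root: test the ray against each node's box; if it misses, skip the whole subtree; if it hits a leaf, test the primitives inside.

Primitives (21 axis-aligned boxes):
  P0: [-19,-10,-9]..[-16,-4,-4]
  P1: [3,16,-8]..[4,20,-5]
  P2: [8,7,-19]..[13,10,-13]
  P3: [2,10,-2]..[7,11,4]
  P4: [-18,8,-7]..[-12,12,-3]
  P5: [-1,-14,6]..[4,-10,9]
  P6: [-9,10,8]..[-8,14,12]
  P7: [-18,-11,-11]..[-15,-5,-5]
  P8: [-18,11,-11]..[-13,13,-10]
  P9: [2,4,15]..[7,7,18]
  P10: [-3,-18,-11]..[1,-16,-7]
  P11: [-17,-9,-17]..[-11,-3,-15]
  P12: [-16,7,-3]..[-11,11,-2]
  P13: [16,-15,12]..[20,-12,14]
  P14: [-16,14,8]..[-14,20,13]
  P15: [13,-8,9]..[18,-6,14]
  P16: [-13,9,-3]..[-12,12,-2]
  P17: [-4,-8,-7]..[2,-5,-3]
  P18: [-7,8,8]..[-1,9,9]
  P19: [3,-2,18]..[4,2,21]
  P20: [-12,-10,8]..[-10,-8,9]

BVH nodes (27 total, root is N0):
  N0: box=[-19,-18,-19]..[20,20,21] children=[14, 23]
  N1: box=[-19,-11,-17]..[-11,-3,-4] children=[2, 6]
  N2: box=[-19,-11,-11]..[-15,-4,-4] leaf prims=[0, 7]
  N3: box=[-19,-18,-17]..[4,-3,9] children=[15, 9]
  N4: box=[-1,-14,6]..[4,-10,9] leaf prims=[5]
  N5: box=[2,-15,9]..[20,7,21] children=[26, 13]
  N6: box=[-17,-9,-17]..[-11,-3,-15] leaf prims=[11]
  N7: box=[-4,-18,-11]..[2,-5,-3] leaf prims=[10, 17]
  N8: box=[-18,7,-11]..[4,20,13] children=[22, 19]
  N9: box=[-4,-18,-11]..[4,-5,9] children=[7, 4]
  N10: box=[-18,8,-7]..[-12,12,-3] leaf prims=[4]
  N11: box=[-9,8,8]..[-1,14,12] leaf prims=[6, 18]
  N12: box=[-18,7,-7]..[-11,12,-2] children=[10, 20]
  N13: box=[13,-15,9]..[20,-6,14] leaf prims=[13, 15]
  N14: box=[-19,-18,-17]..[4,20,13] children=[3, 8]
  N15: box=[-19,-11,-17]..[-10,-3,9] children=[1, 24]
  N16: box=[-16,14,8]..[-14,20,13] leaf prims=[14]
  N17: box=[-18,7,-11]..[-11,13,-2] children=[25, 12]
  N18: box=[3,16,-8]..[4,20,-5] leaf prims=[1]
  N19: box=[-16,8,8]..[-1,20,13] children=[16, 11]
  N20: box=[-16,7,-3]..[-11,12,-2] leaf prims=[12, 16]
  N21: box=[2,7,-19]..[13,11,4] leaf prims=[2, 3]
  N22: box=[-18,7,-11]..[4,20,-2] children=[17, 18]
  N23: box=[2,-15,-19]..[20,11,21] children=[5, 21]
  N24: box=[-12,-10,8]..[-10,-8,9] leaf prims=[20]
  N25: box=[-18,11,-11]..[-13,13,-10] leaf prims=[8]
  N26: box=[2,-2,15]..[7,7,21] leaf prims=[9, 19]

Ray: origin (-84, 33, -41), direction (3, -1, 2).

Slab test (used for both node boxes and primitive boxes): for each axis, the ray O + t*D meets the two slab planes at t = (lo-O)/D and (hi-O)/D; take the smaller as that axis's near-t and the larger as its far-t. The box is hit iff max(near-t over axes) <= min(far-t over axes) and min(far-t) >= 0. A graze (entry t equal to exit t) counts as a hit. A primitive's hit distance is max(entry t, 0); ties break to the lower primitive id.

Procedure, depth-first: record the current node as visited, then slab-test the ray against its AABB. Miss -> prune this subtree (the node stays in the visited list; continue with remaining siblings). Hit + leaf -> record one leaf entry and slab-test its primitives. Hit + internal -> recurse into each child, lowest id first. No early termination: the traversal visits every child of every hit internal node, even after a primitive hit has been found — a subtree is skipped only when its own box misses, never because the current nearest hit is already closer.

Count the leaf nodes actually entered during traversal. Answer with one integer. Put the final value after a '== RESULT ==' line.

Traverse from the root:
N0 x:[65/3,104/3] y:[13,51] z:[11,31] -> hit [65/3,31], descend [14, 23]
  N14 x:[65/3,88/3] y:[13,51] z:[12,27] -> hit [65/3,27], descend [3, 8]
    N3 x:[65/3,88/3] y:[36,51] z:[12,25] -> miss, prune
    N8 x:[22,88/3] y:[13,26] z:[15,27] -> hit [22,26], descend [19, 22]
      N19 x:[68/3,83/3] y:[13,25] z:[49/2,27] -> hit [49/2,25], descend [11, 16]
        N11 x:[25,83/3] y:[19,25] z:[49/2,53/2] -> hit [25,25] leaf, test {P6(miss), P18(miss)}
        N16 x:[68/3,70/3] y:[13,19] z:[49/2,27] -> miss, prune
      N22 x:[22,88/3] y:[13,26] z:[15,39/2] -> miss, prune
  N23 x:[86/3,104/3] y:[22,48] z:[11,31] -> hit [86/3,31], descend [5, 21]
    N5 x:[86/3,104/3] y:[26,48] z:[25,31] -> hit [86/3,31], descend [13, 26]
      N13 x:[97/3,104/3] y:[39,48] z:[25,55/2] -> miss, prune
      N26 x:[86/3,91/3] y:[26,35] z:[28,31] -> hit [86/3,91/3] leaf, test {P9@t=86/3, P19(miss)}
    N21 x:[86/3,97/3] y:[22,26] z:[11,45/2] -> miss, prune

Summary -> nodes [0, 14, 3, 8, 19, 11, 16, 22, 23, 5, 13, 26, 21]; box-tests=13; leaf-entries=2; first=P9

== RESULT ==
2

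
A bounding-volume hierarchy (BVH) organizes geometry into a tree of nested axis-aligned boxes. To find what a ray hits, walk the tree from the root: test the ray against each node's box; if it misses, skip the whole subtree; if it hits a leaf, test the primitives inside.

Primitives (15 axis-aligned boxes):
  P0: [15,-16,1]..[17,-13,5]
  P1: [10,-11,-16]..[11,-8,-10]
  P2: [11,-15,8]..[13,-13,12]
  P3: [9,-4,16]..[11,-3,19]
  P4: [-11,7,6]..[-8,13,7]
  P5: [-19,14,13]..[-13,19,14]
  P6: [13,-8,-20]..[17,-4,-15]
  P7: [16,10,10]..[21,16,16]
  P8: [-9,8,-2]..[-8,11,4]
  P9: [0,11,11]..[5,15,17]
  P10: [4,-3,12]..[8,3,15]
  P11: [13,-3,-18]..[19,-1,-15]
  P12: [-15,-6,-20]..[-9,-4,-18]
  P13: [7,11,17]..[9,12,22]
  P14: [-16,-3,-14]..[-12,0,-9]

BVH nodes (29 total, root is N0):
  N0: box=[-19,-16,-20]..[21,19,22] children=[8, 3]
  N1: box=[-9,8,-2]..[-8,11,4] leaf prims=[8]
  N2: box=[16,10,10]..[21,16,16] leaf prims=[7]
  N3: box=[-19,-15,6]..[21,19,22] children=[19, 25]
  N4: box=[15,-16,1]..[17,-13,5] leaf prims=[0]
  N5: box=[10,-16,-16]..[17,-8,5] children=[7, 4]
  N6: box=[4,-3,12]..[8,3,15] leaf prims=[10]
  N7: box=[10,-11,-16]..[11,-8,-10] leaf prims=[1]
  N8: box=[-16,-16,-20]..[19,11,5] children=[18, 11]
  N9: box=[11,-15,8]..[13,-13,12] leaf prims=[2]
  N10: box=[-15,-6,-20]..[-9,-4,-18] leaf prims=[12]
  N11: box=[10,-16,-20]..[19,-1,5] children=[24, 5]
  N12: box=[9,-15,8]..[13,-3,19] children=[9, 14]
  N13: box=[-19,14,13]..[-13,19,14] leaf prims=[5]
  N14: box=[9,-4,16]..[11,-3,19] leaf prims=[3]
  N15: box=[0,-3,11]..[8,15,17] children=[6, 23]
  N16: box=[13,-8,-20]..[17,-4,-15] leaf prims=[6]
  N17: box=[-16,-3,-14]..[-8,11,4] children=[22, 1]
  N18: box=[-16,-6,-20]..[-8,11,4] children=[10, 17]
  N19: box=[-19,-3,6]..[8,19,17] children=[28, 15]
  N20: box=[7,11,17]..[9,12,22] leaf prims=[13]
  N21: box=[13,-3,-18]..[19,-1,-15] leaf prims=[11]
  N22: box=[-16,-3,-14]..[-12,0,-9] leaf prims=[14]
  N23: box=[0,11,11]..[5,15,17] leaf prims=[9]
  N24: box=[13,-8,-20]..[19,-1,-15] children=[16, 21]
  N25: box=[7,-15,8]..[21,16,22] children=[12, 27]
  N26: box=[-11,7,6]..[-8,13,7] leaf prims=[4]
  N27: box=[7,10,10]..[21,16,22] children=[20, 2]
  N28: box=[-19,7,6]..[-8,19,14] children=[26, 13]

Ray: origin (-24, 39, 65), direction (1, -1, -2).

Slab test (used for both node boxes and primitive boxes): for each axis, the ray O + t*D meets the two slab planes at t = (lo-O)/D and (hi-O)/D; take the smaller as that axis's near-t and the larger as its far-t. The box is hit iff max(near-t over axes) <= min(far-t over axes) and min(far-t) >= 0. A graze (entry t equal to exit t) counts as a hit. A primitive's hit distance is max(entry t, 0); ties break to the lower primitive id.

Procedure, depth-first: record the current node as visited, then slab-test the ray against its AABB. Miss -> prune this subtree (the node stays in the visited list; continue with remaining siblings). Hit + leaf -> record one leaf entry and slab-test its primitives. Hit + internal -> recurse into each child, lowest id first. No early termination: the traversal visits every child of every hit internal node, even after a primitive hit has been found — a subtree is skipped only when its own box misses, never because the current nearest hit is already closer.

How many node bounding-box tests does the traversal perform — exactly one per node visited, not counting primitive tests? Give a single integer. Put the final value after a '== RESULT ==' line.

Walk:
N0 x:[5,45] y:[20,55] z:[43/2,85/2] -> hit [43/2,85/2], descend [3, 8]
  N3 x:[5,45] y:[20,54] z:[43/2,59/2] -> hit [43/2,59/2], descend [19, 25]
    N19 x:[5,32] y:[20,42] z:[24,59/2] -> hit [24,59/2], descend [15, 28]
      N15 x:[24,32] y:[24,42] z:[24,27] -> hit [24,27], descend [6, 23]
        N6 x:[28,32] y:[36,42] z:[25,53/2] -> miss, prune
        N23 x:[24,29] y:[24,28] z:[24,27] -> hit [24,27] leaf, test {P9@t=24}
      N28 x:[5,16] y:[20,32] z:[51/2,59/2] -> miss, prune
    N25 x:[31,45] y:[23,54] z:[43/2,57/2] -> miss, prune
  N8 x:[8,43] y:[28,55] z:[30,85/2] -> hit [30,85/2], descend [11, 18]
    N11 x:[34,43] y:[40,55] z:[30,85/2] -> hit [40,85/2], descend [5, 24]
      N5 x:[34,41] y:[47,55] z:[30,81/2] -> miss, prune
      N24 x:[37,43] y:[40,47] z:[40,85/2] -> hit [40,85/2], descend [16, 21]
        N16 x:[37,41] y:[43,47] z:[40,85/2] -> miss, prune
        N21 x:[37,43] y:[40,42] z:[40,83/2] -> hit [40,83/2] leaf, test {P11@t=40}
    N18 x:[8,16] y:[28,45] z:[61/2,85/2] -> miss, prune

Visited [0, 3, 19, 15, 6, 23, 28, 25, 8, 11, 5, 24, 16, 21, 18]. Tests: 15 box, 2 leaf. Nearest: P9.

== RESULT ==
15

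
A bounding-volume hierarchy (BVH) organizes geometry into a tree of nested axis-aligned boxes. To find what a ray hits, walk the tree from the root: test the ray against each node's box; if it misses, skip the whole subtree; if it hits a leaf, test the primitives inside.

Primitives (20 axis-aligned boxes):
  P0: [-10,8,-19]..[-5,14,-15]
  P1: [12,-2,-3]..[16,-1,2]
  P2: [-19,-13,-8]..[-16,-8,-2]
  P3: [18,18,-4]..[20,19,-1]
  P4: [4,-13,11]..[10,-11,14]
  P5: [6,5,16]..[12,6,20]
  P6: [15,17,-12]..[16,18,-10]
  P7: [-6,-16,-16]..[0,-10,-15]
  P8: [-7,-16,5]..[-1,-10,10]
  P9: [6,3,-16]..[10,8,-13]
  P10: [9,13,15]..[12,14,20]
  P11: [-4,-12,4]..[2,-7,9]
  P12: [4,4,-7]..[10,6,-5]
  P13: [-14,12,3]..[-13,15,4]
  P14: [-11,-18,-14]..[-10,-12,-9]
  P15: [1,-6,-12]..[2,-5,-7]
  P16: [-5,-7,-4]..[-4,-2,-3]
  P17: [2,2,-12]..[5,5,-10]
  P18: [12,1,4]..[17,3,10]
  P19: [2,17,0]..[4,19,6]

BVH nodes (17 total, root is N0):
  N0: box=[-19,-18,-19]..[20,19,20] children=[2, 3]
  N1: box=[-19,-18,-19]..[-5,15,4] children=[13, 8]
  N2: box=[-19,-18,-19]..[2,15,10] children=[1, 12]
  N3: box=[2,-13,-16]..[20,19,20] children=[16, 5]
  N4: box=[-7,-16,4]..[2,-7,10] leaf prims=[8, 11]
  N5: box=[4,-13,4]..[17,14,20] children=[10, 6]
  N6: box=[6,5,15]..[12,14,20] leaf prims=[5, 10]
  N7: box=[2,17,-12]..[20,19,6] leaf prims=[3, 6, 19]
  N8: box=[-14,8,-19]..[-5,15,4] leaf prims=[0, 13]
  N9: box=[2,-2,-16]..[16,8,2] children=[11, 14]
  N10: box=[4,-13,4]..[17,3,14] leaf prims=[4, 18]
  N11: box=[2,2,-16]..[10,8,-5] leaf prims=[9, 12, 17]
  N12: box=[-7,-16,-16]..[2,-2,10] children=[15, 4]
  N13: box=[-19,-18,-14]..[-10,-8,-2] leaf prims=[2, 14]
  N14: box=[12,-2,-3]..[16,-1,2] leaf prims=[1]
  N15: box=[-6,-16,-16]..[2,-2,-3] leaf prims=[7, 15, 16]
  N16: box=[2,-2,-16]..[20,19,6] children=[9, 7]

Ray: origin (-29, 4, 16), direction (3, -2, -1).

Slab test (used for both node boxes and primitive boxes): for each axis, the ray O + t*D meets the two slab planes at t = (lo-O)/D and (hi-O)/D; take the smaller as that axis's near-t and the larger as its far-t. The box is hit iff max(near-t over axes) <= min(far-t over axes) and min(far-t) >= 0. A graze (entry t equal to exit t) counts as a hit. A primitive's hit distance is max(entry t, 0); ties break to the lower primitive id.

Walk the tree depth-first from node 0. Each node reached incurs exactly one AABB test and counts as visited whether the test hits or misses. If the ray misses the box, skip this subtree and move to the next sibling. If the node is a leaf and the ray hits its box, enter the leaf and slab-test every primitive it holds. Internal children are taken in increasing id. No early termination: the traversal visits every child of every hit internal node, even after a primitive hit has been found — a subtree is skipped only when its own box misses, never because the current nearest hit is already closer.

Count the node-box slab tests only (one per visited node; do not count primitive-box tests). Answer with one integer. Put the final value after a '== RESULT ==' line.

Traverse from the root:
N0 x:[10/3,49/3] y:[-15/2,11] z:[-4,35] -> hit [10/3,11], descend [2, 3]
  N2 x:[10/3,31/3] y:[-11/2,11] z:[6,35] -> hit [6,31/3], descend [1, 12]
    N1 x:[10/3,8] y:[-11/2,11] z:[12,35] -> miss, prune
    N12 x:[22/3,31/3] y:[3,10] z:[6,32] -> hit [22/3,10], descend [4, 15]
      N4 x:[22/3,31/3] y:[11/2,10] z:[6,12] -> hit [22/3,10] leaf, test {P8@t=22/3, P11(miss)}
      N15 x:[23/3,31/3] y:[3,10] z:[19,32] -> miss, prune
  N3 x:[31/3,49/3] y:[-15/2,17/2] z:[-4,32] -> miss, prune

7 AABB tests over nodes [0, 2, 1, 12, 4, 15, 3]; 1 leaf entered; closest P8.

== RESULT ==
7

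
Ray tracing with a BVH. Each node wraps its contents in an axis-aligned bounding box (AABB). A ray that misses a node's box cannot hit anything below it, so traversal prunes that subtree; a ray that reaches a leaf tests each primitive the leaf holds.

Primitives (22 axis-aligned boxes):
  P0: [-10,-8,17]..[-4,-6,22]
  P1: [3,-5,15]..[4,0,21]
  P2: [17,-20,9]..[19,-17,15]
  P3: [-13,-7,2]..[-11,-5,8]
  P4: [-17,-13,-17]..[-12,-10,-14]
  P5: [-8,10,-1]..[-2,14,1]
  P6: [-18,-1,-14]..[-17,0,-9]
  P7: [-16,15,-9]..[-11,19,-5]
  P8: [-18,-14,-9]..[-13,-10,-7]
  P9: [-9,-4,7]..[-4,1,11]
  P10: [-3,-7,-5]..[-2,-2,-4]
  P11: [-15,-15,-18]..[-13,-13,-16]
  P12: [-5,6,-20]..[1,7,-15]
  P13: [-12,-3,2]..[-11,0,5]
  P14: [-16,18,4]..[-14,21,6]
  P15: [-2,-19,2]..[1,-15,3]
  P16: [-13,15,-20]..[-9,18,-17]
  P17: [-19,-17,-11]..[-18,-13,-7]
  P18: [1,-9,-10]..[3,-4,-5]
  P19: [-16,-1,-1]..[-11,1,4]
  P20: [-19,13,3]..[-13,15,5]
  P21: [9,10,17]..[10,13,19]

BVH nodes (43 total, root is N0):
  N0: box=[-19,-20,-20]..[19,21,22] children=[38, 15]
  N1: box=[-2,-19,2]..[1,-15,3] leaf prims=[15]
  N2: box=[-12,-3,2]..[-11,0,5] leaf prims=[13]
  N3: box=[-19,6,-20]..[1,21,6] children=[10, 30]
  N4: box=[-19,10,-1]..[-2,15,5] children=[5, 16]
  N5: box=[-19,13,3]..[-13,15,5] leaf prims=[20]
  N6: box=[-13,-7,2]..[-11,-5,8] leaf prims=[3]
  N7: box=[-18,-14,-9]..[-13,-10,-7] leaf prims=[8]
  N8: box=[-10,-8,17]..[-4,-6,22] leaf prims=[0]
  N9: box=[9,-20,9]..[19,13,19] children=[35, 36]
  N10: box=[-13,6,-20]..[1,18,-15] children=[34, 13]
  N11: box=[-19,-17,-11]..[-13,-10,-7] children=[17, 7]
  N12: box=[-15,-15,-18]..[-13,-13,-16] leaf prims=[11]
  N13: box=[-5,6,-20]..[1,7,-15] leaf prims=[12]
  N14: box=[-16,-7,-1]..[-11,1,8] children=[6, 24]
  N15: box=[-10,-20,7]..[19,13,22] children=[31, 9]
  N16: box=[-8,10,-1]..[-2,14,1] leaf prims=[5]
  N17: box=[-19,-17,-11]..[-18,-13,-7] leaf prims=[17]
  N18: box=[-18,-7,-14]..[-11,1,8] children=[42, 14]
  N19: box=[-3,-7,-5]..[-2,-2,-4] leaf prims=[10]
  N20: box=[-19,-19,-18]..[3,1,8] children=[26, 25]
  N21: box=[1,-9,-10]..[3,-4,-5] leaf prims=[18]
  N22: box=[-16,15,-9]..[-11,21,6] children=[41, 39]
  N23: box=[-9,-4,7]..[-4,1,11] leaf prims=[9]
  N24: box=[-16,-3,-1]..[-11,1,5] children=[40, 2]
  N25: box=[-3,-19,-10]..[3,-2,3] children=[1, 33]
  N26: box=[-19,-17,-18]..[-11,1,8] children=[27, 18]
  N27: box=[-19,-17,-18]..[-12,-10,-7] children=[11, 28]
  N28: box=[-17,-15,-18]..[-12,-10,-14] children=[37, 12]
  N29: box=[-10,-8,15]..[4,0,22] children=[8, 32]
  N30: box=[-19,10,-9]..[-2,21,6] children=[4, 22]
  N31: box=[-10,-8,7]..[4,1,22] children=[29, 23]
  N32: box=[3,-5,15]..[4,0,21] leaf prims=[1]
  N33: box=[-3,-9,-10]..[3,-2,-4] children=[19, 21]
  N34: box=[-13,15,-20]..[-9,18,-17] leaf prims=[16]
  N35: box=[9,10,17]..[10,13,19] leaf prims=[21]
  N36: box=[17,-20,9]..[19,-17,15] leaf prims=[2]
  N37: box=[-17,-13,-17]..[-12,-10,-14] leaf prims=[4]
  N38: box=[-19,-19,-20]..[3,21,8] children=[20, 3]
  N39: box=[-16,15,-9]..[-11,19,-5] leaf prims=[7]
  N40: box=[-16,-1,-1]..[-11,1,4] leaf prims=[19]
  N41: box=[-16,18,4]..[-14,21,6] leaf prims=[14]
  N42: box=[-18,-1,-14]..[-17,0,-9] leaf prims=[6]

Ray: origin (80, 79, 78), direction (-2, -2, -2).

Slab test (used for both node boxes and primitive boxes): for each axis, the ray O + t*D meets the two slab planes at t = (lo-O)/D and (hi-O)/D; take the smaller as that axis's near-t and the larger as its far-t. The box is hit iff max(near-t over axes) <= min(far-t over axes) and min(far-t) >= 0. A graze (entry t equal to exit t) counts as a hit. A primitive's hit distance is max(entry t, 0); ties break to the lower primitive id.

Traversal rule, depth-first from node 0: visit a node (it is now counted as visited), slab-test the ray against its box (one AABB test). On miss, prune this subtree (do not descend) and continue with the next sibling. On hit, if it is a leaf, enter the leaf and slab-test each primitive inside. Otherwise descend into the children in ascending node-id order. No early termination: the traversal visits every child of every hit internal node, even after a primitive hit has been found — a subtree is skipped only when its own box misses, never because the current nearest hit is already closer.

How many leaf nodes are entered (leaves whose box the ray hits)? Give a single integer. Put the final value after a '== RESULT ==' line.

Walk:
N0 x:[61/2,99/2] y:[29,99/2] z:[28,49] -> hit [61/2,49], descend [15, 38]
  N15 x:[61/2,45] y:[33,99/2] z:[28,71/2] -> hit [33,71/2], descend [9, 31]
    N9 x:[61/2,71/2] y:[33,99/2] z:[59/2,69/2] -> hit [33,69/2], descend [35, 36]
      N35 x:[35,71/2] y:[33,69/2] z:[59/2,61/2] -> miss, prune
      N36 x:[61/2,63/2] y:[48,99/2] z:[63/2,69/2] -> miss, prune
    N31 x:[38,45] y:[39,87/2] z:[28,71/2] -> miss, prune
  N38 x:[77/2,99/2] y:[29,49] z:[35,49] -> hit [77/2,49], descend [3, 20]
    N3 x:[79/2,99/2] y:[29,73/2] z:[36,49] -> miss, prune
    N20 x:[77/2,99/2] y:[39,49] z:[35,48] -> hit [39,48], descend [25, 26]
      N25 x:[77/2,83/2] y:[81/2,49] z:[75/2,44] -> hit [81/2,83/2], descend [1, 33]
        N1 x:[79/2,41] y:[47,49] z:[75/2,38] -> miss, prune
        N33 x:[77/2,83/2] y:[81/2,44] z:[41,44] -> hit [41,83/2], descend [19, 21]
          N19 x:[41,83/2] y:[81/2,43] z:[41,83/2] -> hit [41,83/2] leaf, test {P10@t=41}
          N21 x:[77/2,79/2] y:[83/2,44] z:[83/2,44] -> miss, prune
      N26 x:[91/2,99/2] y:[39,48] z:[35,48] -> hit [91/2,48], descend [18, 27]
        N18 x:[91/2,49] y:[39,43] z:[35,46] -> miss, prune
        N27 x:[46,99/2] y:[89/2,48] z:[85/2,48] -> hit [46,48], descend [11, 28]
          N11 x:[93/2,99/2] y:[89/2,48] z:[85/2,89/2] -> miss, prune
          N28 x:[46,97/2] y:[89/2,47] z:[46,48] -> hit [46,47], descend [12, 37]
            N12 x:[93/2,95/2] y:[46,47] z:[47,48] -> hit [47,47] leaf, test {P11@t=47}
            N37 x:[46,97/2] y:[89/2,46] z:[46,95/2] -> hit [46,46] leaf, test {P4@t=46}

Summary -> nodes [0, 15, 9, 35, 36, 31, 38, 3, 20, 25, 1, 33, 19, 21, 26, 18, 27, 11, 28, 12, 37]; box-tests=21; leaf-entries=3; first=P10

== RESULT ==
3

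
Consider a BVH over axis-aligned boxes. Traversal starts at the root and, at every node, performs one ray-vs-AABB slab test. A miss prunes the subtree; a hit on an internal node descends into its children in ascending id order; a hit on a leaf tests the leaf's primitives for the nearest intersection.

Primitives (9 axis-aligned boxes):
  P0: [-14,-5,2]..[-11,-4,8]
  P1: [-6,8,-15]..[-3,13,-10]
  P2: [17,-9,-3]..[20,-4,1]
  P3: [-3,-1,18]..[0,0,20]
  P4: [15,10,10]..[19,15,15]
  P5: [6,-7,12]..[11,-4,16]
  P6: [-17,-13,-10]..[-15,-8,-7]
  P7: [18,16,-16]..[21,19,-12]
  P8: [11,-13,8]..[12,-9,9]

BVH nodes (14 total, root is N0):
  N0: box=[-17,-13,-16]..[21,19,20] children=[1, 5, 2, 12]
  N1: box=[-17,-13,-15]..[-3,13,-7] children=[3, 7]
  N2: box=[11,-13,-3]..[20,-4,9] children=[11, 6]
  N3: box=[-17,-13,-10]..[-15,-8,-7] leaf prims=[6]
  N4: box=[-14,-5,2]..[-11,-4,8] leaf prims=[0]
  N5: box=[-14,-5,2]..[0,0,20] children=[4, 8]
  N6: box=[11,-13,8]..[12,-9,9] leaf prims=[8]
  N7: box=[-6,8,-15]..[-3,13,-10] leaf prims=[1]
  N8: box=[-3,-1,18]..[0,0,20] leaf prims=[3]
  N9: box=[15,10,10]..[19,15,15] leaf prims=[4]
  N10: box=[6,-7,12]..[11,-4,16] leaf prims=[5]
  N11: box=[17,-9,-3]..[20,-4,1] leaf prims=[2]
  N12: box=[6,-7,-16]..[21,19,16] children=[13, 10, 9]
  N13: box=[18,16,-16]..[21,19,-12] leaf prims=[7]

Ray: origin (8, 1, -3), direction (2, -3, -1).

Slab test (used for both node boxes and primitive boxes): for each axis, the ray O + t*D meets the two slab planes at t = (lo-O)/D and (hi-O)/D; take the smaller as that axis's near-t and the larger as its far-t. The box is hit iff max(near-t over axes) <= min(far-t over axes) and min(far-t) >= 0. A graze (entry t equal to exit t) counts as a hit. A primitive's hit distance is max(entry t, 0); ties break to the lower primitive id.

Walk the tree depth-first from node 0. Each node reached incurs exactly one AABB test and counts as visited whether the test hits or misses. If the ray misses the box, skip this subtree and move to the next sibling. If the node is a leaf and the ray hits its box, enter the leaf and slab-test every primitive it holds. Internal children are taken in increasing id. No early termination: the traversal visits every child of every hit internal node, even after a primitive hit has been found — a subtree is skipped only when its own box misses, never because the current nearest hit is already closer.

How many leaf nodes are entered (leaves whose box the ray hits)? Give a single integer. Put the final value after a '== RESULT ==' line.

Trace the traversal:
N0 x:[-25/2,13/2] y:[-6,14/3] z:[-23,13] -> hit [-6,14/3], descend [1, 2, 5, 12]
  N1 x:[-25/2,-11/2] y:[-4,14/3] z:[4,12] -> miss, prune
  N2 x:[3/2,6] y:[5/3,14/3] z:[-12,0] -> miss, prune
  N5 x:[-11,-4] y:[1/3,2] z:[-23,-5] -> miss, prune
  N12 x:[-1,13/2] y:[-6,8/3] z:[-19,13] -> hit [-1,8/3], descend [9, 10, 13]
    N9 x:[7/2,11/2] y:[-14/3,-3] z:[-18,-13] -> miss, prune
    N10 x:[-1,3/2] y:[5/3,8/3] z:[-19,-15] -> miss, prune
    N13 x:[5,13/2] y:[-6,-5] z:[9,13] -> miss, prune

Summary -> nodes [0, 1, 2, 5, 12, 9, 10, 13]; box-tests=8; leaf-entries=0; first=miss

== RESULT ==
0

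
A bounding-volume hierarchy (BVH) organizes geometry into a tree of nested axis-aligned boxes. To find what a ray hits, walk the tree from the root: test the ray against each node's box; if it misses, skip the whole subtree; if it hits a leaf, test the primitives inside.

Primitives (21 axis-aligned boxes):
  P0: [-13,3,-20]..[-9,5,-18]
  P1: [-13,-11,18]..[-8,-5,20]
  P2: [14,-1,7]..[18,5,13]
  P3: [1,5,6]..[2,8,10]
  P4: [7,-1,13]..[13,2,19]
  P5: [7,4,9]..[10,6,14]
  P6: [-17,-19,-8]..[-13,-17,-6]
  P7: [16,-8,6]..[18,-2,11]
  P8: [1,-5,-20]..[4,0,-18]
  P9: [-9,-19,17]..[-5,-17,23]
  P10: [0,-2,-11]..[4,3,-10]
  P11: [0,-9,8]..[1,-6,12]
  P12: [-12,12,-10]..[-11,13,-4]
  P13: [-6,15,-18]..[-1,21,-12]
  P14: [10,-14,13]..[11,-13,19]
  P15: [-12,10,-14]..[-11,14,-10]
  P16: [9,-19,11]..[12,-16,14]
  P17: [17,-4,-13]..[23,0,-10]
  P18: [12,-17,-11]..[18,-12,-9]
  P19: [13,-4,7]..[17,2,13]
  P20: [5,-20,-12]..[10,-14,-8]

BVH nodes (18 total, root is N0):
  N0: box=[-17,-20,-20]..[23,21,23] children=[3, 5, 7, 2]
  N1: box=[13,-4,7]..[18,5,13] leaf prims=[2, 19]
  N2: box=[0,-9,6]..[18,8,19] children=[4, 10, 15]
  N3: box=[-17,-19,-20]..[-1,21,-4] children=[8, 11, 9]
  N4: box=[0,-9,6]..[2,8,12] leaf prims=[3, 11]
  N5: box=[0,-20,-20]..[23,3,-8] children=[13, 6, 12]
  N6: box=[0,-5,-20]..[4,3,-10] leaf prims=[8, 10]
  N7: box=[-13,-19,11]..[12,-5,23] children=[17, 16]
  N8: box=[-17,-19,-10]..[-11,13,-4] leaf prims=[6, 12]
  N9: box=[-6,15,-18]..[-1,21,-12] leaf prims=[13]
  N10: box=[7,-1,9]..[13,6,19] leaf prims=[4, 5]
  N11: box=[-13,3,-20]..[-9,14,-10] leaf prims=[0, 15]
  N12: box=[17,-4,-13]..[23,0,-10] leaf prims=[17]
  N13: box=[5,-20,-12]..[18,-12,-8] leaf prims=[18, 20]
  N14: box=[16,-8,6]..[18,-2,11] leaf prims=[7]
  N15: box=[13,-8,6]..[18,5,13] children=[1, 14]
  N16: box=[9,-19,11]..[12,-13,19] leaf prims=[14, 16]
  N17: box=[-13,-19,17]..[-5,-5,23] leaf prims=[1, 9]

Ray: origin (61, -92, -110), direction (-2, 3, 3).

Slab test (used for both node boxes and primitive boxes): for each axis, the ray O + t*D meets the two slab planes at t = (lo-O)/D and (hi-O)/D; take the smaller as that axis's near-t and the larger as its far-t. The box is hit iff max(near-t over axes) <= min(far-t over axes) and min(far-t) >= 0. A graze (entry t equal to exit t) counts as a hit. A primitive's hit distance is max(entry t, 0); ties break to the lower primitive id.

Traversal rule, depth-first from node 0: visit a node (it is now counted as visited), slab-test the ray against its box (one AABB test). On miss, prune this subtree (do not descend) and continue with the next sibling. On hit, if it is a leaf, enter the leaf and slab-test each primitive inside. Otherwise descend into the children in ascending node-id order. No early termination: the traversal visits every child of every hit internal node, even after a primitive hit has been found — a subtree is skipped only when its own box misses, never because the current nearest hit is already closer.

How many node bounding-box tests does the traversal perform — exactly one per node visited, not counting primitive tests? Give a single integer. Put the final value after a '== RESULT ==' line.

Traverse from the root:
N0 x:[19,39] y:[24,113/3] z:[30,133/3] -> hit [30,113/3], descend [2, 3, 5, 7]
  N2 x:[43/2,61/2] y:[83/3,100/3] z:[116/3,43] -> miss, prune
  N3 x:[31,39] y:[73/3,113/3] z:[30,106/3] -> hit [31,106/3], descend [8, 9, 11]
    N8 x:[36,39] y:[73/3,35] z:[100/3,106/3] -> miss, prune
    N9 x:[31,67/2] y:[107/3,113/3] z:[92/3,98/3] -> miss, prune
    N11 x:[35,37] y:[95/3,106/3] z:[30,100/3] -> miss, prune
  N5 x:[19,61/2] y:[24,95/3] z:[30,34] -> hit [30,61/2], descend [6, 12, 13]
    N6 x:[57/2,61/2] y:[29,95/3] z:[30,100/3] -> hit [30,61/2] leaf, test {P8@t=30, P10(miss)}
    N12 x:[19,22] y:[88/3,92/3] z:[97/3,100/3] -> miss, prune
    N13 x:[43/2,28] y:[24,80/3] z:[98/3,34] -> miss, prune
  N7 x:[49/2,37] y:[73/3,29] z:[121/3,133/3] -> miss, prune

Summary -> nodes [0, 2, 3, 8, 9, 11, 5, 6, 12, 13, 7]; box-tests=11; leaf-entries=1; first=P8

== RESULT ==
11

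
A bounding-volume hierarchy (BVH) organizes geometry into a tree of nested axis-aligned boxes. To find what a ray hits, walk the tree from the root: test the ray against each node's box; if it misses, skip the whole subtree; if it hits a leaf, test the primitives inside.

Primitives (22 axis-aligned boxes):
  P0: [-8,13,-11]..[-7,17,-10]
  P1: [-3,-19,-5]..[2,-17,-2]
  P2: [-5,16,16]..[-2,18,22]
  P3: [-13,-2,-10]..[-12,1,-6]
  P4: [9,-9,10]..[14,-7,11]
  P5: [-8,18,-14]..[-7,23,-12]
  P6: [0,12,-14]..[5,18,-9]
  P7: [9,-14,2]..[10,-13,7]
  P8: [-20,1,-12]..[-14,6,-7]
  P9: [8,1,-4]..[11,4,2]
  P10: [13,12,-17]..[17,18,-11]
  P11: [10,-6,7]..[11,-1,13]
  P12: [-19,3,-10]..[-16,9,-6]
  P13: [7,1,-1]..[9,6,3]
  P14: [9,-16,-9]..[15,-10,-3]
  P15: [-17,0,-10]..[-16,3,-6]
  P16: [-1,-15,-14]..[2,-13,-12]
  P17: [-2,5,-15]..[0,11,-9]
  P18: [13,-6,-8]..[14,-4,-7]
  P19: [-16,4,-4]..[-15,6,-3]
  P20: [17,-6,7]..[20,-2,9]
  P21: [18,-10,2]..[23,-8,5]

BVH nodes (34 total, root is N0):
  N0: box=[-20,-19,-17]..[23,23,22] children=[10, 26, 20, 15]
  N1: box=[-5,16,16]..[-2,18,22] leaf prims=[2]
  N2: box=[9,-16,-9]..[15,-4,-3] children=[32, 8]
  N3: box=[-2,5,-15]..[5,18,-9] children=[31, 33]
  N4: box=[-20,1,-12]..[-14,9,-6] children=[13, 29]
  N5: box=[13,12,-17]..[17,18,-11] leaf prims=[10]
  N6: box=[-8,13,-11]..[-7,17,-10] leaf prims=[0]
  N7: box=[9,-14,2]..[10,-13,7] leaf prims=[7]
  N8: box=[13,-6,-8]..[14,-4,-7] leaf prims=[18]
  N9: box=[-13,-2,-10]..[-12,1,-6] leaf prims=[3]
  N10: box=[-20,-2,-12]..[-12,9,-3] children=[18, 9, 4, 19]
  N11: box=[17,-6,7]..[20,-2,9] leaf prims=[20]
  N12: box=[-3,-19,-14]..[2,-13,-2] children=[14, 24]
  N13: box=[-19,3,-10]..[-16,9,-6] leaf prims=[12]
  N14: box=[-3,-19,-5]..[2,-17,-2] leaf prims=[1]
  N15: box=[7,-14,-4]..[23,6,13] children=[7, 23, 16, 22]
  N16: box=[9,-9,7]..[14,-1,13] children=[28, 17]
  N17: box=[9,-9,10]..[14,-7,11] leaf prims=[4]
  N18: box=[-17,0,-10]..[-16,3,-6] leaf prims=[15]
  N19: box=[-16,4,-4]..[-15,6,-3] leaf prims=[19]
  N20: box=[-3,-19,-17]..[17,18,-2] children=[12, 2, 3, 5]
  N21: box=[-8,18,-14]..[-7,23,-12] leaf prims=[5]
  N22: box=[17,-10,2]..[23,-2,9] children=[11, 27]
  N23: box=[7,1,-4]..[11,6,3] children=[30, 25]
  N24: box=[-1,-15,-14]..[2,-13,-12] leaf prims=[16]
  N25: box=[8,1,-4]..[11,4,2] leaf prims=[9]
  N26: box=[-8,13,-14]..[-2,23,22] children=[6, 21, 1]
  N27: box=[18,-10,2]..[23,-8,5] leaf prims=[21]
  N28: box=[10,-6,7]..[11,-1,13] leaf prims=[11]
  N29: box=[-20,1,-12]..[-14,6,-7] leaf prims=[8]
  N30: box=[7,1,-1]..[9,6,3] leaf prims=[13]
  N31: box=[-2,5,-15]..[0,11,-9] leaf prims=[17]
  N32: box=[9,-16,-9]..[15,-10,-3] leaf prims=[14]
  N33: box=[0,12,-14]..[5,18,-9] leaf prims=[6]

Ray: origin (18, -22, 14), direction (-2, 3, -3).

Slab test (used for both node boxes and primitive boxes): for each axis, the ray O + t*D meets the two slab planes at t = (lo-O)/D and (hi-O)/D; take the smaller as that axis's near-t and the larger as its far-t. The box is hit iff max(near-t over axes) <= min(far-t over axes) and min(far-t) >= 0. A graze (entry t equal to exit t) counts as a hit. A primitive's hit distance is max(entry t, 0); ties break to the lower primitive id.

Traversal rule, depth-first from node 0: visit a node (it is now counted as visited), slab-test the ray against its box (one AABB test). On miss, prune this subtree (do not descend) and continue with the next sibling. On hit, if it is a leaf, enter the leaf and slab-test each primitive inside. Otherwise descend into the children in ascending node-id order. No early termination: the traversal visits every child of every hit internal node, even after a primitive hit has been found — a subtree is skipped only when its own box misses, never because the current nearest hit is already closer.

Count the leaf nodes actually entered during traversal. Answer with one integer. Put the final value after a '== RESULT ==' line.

Traverse from the root:
N0 x:[-5/2,19] y:[1,15] z:[-8/3,31/3] -> hit [1,31/3], descend [10, 15, 20, 26]
  N10 x:[15,19] y:[20/3,31/3] z:[17/3,26/3] -> miss, prune
  N15 x:[-5/2,11/2] y:[8/3,28/3] z:[1/3,6] -> hit [8/3,11/2], descend [7, 16, 22, 23]
    N7 x:[4,9/2] y:[8/3,3] z:[7/3,4] -> miss, prune
    N16 x:[2,9/2] y:[13/3,7] z:[1/3,7/3] -> miss, prune
    N22 x:[-5/2,1/2] y:[4,20/3] z:[5/3,4] -> miss, prune
    N23 x:[7/2,11/2] y:[23/3,28/3] z:[11/3,6] -> miss, prune
  N20 x:[1/2,21/2] y:[1,40/3] z:[16/3,31/3] -> hit [16/3,31/3], descend [2, 3, 5, 12]
    N2 x:[3/2,9/2] y:[2,6] z:[17/3,23/3] -> miss, prune
    N3 x:[13/2,10] y:[9,40/3] z:[23/3,29/3] -> hit [9,29/3], descend [31, 33]
      N31 x:[9,10] y:[9,11] z:[23/3,29/3] -> hit [9,29/3] leaf, test {P17@t=9}
      N33 x:[13/2,9] y:[34/3,40/3] z:[23/3,28/3] -> miss, prune
    N5 x:[1/2,5/2] y:[34/3,40/3] z:[25/3,31/3] -> miss, prune
    N12 x:[8,21/2] y:[1,3] z:[16/3,28/3] -> miss, prune
  N26 x:[10,13] y:[35/3,15] z:[-8/3,28/3] -> miss, prune

order=[0, 10, 15, 7, 16, 22, 23, 20, 2, 3, 31, 33, 5, 12, 26]  |boxes|=15  |leaves|=1  hit=P17

== RESULT ==
1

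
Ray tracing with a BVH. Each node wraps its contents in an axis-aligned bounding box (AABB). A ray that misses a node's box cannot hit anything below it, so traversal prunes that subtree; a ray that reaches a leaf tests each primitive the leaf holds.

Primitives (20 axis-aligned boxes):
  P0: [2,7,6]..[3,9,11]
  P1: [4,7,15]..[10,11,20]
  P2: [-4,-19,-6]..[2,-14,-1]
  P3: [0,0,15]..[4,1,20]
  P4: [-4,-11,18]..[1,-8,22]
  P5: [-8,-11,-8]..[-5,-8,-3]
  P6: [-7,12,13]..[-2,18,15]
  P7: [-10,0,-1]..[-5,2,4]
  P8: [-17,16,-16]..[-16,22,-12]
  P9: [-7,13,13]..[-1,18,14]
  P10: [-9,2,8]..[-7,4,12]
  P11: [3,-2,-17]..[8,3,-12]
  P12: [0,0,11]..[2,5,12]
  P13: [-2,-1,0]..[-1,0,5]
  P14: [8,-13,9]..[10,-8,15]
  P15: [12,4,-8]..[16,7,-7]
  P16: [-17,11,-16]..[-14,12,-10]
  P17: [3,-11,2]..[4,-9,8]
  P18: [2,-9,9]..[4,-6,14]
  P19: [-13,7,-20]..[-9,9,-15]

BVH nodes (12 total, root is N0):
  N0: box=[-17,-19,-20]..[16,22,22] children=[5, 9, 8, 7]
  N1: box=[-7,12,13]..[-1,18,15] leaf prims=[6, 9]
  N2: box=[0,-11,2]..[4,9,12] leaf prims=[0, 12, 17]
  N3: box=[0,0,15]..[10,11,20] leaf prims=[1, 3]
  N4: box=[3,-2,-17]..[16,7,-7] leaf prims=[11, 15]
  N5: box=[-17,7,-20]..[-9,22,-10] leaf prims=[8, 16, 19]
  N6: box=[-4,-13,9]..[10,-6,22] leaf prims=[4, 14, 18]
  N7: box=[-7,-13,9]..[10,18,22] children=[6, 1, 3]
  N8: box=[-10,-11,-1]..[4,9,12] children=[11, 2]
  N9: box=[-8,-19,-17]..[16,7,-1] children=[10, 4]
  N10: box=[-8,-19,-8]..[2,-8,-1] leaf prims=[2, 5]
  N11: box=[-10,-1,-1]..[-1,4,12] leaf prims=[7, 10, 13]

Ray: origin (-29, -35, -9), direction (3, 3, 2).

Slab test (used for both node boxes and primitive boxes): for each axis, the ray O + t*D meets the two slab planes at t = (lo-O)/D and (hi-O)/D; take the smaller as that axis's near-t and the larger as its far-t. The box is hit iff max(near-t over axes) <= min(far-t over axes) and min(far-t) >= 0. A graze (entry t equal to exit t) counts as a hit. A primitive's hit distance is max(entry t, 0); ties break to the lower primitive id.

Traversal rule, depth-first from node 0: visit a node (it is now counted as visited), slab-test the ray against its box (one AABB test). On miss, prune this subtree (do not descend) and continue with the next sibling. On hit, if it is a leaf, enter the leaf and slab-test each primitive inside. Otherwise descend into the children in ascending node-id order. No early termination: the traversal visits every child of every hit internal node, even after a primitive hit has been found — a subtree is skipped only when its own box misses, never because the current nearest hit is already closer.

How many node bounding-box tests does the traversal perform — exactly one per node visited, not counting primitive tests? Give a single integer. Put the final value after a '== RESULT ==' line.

Traverse from the root:
N0 x:[4,15] y:[16/3,19] z:[-11/2,31/2] -> hit [16/3,15], descend [5, 7, 8, 9]
  N5 x:[4,20/3] y:[14,19] z:[-11/2,-1/2] -> miss, prune
  N7 x:[22/3,13] y:[22/3,53/3] z:[9,31/2] -> hit [9,13], descend [1, 3, 6]
    N1 x:[22/3,28/3] y:[47/3,53/3] z:[11,12] -> miss, prune
    N3 x:[29/3,13] y:[35/3,46/3] z:[12,29/2] -> hit [12,13] leaf, test {P1(miss), P3(miss)}
    N6 x:[25/3,13] y:[22/3,29/3] z:[9,31/2] -> hit [9,29/3] leaf, test {P4(miss), P14(miss), P18(miss)}
  N8 x:[19/3,11] y:[8,44/3] z:[4,21/2] -> hit [8,21/2], descend [2, 11]
    N2 x:[29/3,11] y:[8,44/3] z:[11/2,21/2] -> hit [29/3,21/2] leaf, test {P0(miss), P12(miss), P17(miss)}
    N11 x:[19/3,28/3] y:[34/3,13] z:[4,21/2] -> miss, prune
  N9 x:[7,15] y:[16/3,14] z:[-4,4] -> miss, prune

Summary -> nodes [0, 5, 7, 1, 3, 6, 8, 2, 11, 9]; box-tests=10; leaf-entries=3; first=miss

== RESULT ==
10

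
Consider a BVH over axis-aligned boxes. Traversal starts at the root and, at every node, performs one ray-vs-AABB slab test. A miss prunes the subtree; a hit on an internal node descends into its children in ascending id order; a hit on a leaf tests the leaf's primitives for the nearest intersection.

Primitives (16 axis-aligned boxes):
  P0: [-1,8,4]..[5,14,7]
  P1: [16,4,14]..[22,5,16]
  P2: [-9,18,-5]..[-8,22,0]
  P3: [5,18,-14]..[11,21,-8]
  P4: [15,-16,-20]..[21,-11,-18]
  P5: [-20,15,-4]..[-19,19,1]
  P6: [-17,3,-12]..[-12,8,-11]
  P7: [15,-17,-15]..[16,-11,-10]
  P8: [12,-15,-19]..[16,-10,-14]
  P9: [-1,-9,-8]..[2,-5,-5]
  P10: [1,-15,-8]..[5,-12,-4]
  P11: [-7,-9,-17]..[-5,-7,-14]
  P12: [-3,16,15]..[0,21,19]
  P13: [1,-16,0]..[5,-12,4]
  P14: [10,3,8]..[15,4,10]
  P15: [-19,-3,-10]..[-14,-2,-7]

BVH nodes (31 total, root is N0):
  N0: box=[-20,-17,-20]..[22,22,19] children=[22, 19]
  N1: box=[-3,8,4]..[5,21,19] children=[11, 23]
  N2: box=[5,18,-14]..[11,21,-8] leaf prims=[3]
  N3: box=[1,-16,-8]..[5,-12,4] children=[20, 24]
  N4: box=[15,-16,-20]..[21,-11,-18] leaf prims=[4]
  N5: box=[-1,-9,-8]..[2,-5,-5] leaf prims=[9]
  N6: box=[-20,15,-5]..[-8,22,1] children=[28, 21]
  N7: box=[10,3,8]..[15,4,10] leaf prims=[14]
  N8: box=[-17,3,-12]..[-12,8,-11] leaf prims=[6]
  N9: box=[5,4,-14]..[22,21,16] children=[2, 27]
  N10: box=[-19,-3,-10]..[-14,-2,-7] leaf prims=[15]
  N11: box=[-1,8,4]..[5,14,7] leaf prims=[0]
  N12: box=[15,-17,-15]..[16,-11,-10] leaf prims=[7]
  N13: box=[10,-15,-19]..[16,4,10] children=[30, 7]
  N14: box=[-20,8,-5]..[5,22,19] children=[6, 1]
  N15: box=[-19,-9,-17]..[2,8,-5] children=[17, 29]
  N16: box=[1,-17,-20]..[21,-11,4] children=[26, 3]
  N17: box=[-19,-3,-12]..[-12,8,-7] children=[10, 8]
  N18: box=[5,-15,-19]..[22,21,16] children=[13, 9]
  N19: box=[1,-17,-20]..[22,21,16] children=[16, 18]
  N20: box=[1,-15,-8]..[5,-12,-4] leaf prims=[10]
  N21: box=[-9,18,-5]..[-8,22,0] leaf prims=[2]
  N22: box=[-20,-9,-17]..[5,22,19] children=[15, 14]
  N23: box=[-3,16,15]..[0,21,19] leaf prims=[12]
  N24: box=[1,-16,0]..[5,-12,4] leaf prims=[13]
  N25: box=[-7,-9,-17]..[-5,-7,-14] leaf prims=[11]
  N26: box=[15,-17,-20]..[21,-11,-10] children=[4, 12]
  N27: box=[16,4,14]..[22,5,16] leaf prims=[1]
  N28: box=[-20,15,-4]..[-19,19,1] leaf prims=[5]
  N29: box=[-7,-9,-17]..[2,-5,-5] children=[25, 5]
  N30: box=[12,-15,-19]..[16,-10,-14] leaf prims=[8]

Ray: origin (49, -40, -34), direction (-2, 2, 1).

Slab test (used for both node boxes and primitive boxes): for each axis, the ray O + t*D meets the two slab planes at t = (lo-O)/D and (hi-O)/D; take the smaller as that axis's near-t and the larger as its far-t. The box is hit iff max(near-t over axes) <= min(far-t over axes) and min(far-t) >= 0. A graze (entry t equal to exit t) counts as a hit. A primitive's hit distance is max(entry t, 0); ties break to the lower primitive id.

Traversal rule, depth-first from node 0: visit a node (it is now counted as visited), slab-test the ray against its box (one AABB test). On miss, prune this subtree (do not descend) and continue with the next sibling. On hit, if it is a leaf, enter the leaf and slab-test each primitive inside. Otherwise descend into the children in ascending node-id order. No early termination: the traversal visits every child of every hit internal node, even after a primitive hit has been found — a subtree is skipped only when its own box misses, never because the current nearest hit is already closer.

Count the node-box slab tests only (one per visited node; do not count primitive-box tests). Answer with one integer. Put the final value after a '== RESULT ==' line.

Trace the traversal:
N0 x:[27/2,69/2] y:[23/2,31] z:[14,53] -> hit [14,31], descend [19, 22]
  N19 x:[27/2,24] y:[23/2,61/2] z:[14,50] -> hit [14,24], descend [16, 18]
    N16 x:[14,24] y:[23/2,29/2] z:[14,38] -> hit [14,29/2], descend [3, 26]
      N3 x:[22,24] y:[12,14] z:[26,38] -> miss, prune
      N26 x:[14,17] y:[23/2,29/2] z:[14,24] -> hit [14,29/2], descend [4, 12]
        N4 x:[14,17] y:[12,29/2] z:[14,16] -> hit [14,29/2] leaf, test {P4@t=14}
        N12 x:[33/2,17] y:[23/2,29/2] z:[19,24] -> miss, prune
    N18 x:[27/2,22] y:[25/2,61/2] z:[15,50] -> hit [15,22], descend [9, 13]
      N9 x:[27/2,22] y:[22,61/2] z:[20,50] -> hit [22,22], descend [2, 27]
        N2 x:[19,22] y:[29,61/2] z:[20,26] -> miss, prune
        N27 x:[27/2,33/2] y:[22,45/2] z:[48,50] -> miss, prune
      N13 x:[33/2,39/2] y:[25/2,22] z:[15,44] -> hit [33/2,39/2], descend [7, 30]
        N7 x:[17,39/2] y:[43/2,22] z:[42,44] -> miss, prune
        N30 x:[33/2,37/2] y:[25/2,15] z:[15,20] -> miss, prune
  N22 x:[22,69/2] y:[31/2,31] z:[17,53] -> hit [22,31], descend [14, 15]
    N14 x:[22,69/2] y:[24,31] z:[29,53] -> hit [29,31], descend [1, 6]
      N1 x:[22,26] y:[24,61/2] z:[38,53] -> miss, prune
      N6 x:[57/2,69/2] y:[55/2,31] z:[29,35] -> hit [29,31], descend [21, 28]
        N21 x:[57/2,29] y:[29,31] z:[29,34] -> hit [29,29] leaf, test {P2@t=29}
        N28 x:[34,69/2] y:[55/2,59/2] z:[30,35] -> miss, prune
    N15 x:[47/2,34] y:[31/2,24] z:[17,29] -> hit [47/2,24], descend [17, 29]
      N17 x:[61/2,34] y:[37/2,24] z:[22,27] -> miss, prune
      N29 x:[47/2,28] y:[31/2,35/2] z:[17,29] -> miss, prune

Summary -> nodes [0, 19, 16, 3, 26, 4, 12, 18, 9, 2, 27, 13, 7, 30, 22, 14, 1, 6, 21, 28, 15, 17, 29]; box-tests=23; leaf-entries=2; first=P4

== RESULT ==
23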